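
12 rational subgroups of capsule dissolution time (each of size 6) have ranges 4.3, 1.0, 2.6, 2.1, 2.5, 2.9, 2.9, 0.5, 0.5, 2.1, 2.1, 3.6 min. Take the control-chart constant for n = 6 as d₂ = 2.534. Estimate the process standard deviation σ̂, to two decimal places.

R̄ = (4.3 + 1.0 + 2.6 + 2.1 + 2.5 + 2.9 + 2.9 + 0.5 + 0.5 + 2.1 + 2.1 + 3.6) / 12 = 2.2583
σ̂ = R̄ / d₂ = 2.2583 / 2.534 = 0.8912

0.89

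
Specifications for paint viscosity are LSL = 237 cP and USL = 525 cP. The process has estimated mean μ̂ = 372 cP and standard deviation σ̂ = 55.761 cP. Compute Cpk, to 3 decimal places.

Cpu = (USL − μ̂) / (3σ̂) = (525 − 372) / (3 × 55.761) = 0.9146; Cpl = (μ̂ − LSL) / (3σ̂) = (372 − 237) / (3 × 55.761) = 0.8070; Cpk = min(Cpu, Cpl) = 0.8070

0.807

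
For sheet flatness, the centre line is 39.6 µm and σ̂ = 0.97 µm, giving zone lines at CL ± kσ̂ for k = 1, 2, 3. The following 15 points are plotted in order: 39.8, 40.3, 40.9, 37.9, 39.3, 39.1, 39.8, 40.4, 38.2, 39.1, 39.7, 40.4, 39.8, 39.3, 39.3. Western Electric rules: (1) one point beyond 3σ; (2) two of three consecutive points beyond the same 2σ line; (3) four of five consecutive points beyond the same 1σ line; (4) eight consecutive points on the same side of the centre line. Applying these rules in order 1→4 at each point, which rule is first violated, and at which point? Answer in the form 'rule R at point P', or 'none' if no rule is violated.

none

Zone of each point (C = within 1σ̂, B = 1σ̂–2σ̂, A = 2σ̂–3σ̂, * = beyond 3σ̂; sign = side of CL): 1:+C, 2:+C, 3:+B, 4:-B, 5:-C, 6:-C, 7:+C, 8:+C, 9:-B, 10:-C, 11:+C, 12:+C, 13:+C, 14:-C, 15:-C
No rule fires across all 15 points.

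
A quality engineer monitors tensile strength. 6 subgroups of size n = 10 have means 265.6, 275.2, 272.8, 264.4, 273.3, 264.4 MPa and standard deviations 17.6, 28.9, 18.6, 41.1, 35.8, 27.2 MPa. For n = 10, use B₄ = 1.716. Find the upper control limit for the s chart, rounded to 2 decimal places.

s̄ = (17.6 + 28.9 + 18.6 + 41.1 + 35.8 + 27.2) / 6 = 28.2000
UCL_s = B₄·s̄ = 1.716 × 28.2000 = 48.3912

48.39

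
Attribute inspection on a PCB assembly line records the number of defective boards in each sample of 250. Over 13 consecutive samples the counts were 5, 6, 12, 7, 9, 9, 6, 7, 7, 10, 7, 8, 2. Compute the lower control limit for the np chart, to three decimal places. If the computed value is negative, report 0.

p̄ = Σdᵢ / (k·n) = 95 / (13 × 250) = 0.02923
LCL = np̄ − 3·√(np̄(1−p̄)) = 7.3077 − 3 × 2.6635 = -0.6827 → 0 (negative, so LCL = 0)

0.000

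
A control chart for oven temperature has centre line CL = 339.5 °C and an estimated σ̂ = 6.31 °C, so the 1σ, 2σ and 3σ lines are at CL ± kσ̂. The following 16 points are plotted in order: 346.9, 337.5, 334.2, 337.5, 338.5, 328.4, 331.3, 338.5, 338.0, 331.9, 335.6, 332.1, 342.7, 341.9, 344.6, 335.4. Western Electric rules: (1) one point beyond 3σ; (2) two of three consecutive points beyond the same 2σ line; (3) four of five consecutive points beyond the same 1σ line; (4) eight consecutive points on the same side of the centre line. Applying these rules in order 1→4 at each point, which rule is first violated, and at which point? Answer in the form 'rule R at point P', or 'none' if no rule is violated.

rule 4 at point 9

Zone of each point (C = within 1σ̂, B = 1σ̂–2σ̂, A = 2σ̂–3σ̂, * = beyond 3σ̂; sign = side of CL): 1:+B, 2:-C, 3:-C, 4:-C, 5:-C, 6:-B, 7:-B, 8:-C, 9:-C, 10:-B, 11:-C, 12:-B, 13:+C, 14:+C, 15:+C, 16:-C
Rule 4 (eight consecutive points on the same side of the centre line) is satisfied at point 9.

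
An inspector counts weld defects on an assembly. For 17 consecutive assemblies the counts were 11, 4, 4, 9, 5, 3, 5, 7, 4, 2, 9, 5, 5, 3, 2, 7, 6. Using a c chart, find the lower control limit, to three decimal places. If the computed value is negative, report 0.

c̄ = (11 + 4 + 4 + 9 + 5 + 3 + 5 + 7 + 4 + 2 + 9 + 5 + 5 + 3 + 2 + 7 + 6) / 17 = 91 / 17 = 5.3529
LCL = c̄ − 3√c̄ = 5.3529 − 3 × 2.3136 = -1.5880 → 0 (cannot be negative)

0.000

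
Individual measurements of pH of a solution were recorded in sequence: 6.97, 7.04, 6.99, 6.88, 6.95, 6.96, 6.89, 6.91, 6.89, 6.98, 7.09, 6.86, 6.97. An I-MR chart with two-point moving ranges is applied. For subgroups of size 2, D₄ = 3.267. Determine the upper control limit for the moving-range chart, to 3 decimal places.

Moving ranges: 0.07, 0.05, 0.11, 0.07, 0.01, 0.07, 0.02, 0.02, 0.09, 0.11, 0.23, 0.11; M̄R̄ = 0.9600 / 12 = 0.0800
UCL_MR = D₄·M̄R̄ = 3.267 × 0.0800 = 0.2614

0.261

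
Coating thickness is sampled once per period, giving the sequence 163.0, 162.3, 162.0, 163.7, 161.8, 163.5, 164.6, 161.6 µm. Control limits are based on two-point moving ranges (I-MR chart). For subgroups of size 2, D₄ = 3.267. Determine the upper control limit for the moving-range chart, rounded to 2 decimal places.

Moving ranges: 0.7, 0.3, 1.7, 1.9, 1.7, 1.1, 3.0; M̄R̄ = 10.4000 / 7 = 1.4857
UCL_MR = D₄·M̄R̄ = 3.267 × 1.4857 = 4.8538

4.85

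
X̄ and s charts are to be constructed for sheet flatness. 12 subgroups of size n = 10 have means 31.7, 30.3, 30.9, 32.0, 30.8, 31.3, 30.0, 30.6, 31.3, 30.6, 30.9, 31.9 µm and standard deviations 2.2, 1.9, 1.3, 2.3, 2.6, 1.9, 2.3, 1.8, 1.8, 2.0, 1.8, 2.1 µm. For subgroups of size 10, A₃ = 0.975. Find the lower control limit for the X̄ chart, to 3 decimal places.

X̄̄ = (31.7 + 30.3 + 30.9 + 32.0 + 30.8 + 31.3 + 30.0 + 30.6 + 31.3 + 30.6 + 30.9 + 31.9) / 12 = 31.0250
s̄ = (2.2 + 1.9 + 1.3 + 2.3 + 2.6 + 1.9 + 2.3 + 1.8 + 1.8 + 2.0 + 1.8 + 2.1) / 12 = 2.0000
LCL = X̄̄ − A₃·s̄ = 31.0250 − 0.975 × 2.0000 = 29.0750

29.075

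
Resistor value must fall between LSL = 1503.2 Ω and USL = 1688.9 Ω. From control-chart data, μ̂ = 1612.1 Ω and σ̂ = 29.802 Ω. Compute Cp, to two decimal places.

1.04

Cp = (USL − LSL) / (6σ̂) = (1688.9 − 1503.2) / (6 × 29.802) = 185.7000 / 178.8120 = 1.0385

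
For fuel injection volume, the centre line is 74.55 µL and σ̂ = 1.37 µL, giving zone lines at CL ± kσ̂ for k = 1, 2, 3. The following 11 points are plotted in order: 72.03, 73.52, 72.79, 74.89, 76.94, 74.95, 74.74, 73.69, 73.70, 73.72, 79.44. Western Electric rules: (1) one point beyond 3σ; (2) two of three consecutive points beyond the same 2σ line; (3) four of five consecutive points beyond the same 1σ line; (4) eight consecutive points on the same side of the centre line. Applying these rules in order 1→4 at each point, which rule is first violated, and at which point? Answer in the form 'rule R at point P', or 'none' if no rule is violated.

rule 1 at point 11

Zone of each point (C = within 1σ̂, B = 1σ̂–2σ̂, A = 2σ̂–3σ̂, * = beyond 3σ̂; sign = side of CL): 1:-B, 2:-C, 3:-B, 4:+C, 5:+B, 6:+C, 7:+C, 8:-C, 9:-C, 10:-C, 11:+*
Rule 1 (one point beyond the 3σ limits) is satisfied at point 11.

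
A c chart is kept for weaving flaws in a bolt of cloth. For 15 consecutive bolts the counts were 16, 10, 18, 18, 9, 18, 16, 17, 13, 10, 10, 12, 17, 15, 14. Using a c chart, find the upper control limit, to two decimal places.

25.50

c̄ = (16 + 10 + 18 + 18 + 9 + 18 + 16 + 17 + 13 + 10 + 10 + 12 + 17 + 15 + 14) / 15 = 213 / 15 = 14.2000
UCL = c̄ + 3√c̄ = 14.2000 + 3 × √14.2000 = 14.2000 + 3 × 3.7683 = 25.5049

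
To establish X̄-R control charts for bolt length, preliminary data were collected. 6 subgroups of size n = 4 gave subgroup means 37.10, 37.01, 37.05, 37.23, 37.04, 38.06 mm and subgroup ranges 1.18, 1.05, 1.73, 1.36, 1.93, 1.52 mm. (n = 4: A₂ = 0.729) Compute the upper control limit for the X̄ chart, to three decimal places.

X̄̄ = (37.10 + 37.01 + 37.05 + 37.23 + 37.04 + 38.06) / 6 = 223.4900 / 6 = 37.2483
R̄ = (1.18 + 1.05 + 1.73 + 1.36 + 1.93 + 1.52) / 6 = 8.7700 / 6 = 1.4617
UCL = X̄̄ + A₂·R̄ = 37.2483 + 0.729 × 1.4617 = 38.3139

38.314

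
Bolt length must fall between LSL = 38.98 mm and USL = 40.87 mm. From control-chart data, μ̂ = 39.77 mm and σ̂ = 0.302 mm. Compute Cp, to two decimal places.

Cp = (USL − LSL) / (6σ̂) = (40.87 − 38.98) / (6 × 0.302) = 1.8900 / 1.8120 = 1.0430

1.04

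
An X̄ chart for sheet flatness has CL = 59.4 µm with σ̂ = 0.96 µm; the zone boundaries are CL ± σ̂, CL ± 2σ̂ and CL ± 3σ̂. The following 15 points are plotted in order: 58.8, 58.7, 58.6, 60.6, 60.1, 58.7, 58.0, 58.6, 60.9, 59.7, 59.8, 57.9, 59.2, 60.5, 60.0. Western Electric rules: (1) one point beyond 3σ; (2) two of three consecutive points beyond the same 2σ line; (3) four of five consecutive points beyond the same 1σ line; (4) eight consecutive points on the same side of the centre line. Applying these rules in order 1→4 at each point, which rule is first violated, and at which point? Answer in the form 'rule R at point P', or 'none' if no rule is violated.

none

Zone of each point (C = within 1σ̂, B = 1σ̂–2σ̂, A = 2σ̂–3σ̂, * = beyond 3σ̂; sign = side of CL): 1:-C, 2:-C, 3:-C, 4:+B, 5:+C, 6:-C, 7:-B, 8:-C, 9:+B, 10:+C, 11:+C, 12:-B, 13:-C, 14:+B, 15:+C
No rule fires across all 15 points.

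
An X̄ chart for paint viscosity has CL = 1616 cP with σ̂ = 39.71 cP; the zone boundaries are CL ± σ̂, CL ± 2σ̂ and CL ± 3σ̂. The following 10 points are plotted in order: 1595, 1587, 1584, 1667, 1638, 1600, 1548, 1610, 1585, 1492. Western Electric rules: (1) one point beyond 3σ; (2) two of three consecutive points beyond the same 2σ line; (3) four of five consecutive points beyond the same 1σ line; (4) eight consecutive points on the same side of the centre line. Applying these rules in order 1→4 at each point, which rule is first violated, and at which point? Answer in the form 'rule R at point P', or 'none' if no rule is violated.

rule 1 at point 10

Zone of each point (C = within 1σ̂, B = 1σ̂–2σ̂, A = 2σ̂–3σ̂, * = beyond 3σ̂; sign = side of CL): 1:-C, 2:-C, 3:-C, 4:+B, 5:+C, 6:-C, 7:-B, 8:-C, 9:-C, 10:-*
Rule 1 (one point beyond the 3σ limits) is satisfied at point 10.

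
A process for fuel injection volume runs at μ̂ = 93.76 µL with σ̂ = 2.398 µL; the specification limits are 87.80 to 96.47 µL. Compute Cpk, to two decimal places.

0.38

Cpu = (USL − μ̂) / (3σ̂) = (96.47 − 93.76) / (3 × 2.398) = 0.3767; Cpl = (μ̂ − LSL) / (3σ̂) = (93.76 − 87.80) / (3 × 2.398) = 0.8285; Cpk = min(Cpu, Cpl) = 0.3767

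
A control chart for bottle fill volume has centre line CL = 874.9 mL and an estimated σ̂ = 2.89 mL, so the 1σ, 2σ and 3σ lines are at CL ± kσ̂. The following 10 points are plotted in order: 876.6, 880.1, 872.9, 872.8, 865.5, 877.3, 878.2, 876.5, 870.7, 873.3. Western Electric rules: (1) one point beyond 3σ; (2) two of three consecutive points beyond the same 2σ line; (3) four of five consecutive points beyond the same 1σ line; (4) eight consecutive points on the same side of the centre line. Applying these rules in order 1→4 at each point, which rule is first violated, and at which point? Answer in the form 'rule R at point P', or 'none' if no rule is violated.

rule 1 at point 5

Zone of each point (C = within 1σ̂, B = 1σ̂–2σ̂, A = 2σ̂–3σ̂, * = beyond 3σ̂; sign = side of CL): 1:+C, 2:+B, 3:-C, 4:-C, 5:-*, 6:+C, 7:+B, 8:+C, 9:-B, 10:-C
Rule 1 (one point beyond the 3σ limits) is satisfied at point 5.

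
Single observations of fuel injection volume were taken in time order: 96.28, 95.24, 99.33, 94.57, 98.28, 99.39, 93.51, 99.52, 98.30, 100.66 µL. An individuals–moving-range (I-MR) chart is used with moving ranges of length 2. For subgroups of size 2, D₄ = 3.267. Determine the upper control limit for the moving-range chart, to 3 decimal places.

10.955

Moving ranges: 1.04, 4.09, 4.76, 3.71, 1.11, 5.88, 6.01, 1.22, 2.36; M̄R̄ = 30.1800 / 9 = 3.3533
UCL_MR = D₄·M̄R̄ = 3.267 × 3.3533 = 10.9553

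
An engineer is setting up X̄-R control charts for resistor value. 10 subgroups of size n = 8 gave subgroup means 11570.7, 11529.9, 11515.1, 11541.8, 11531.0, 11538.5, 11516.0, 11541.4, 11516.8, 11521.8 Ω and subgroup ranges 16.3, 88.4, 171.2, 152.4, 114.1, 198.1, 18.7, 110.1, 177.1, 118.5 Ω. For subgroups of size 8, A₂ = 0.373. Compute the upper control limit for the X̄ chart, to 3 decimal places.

X̄̄ = (11570.7 + 11529.9 + 11515.1 + 11541.8 + 11531.0 + 11538.5 + 11516.0 + 11541.4 + 11516.8 + 11521.8) / 10 = 115323.0000 / 10 = 11532.3000
R̄ = (16.3 + 88.4 + 171.2 + 152.4 + 114.1 + 198.1 + 18.7 + 110.1 + 177.1 + 118.5) / 10 = 1164.9000 / 10 = 116.4900
UCL = X̄̄ + A₂·R̄ = 11532.3000 + 0.373 × 116.4900 = 11575.7508

11575.751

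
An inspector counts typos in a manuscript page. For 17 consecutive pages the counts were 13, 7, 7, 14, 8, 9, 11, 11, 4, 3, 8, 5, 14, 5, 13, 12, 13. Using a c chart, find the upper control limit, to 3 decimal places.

c̄ = (13 + 7 + 7 + 14 + 8 + 9 + 11 + 11 + 4 + 3 + 8 + 5 + 14 + 5 + 13 + 12 + 13) / 17 = 157 / 17 = 9.2353
UCL = c̄ + 3√c̄ = 9.2353 + 3 × √9.2353 = 9.2353 + 3 × 3.0390 = 18.3522

18.352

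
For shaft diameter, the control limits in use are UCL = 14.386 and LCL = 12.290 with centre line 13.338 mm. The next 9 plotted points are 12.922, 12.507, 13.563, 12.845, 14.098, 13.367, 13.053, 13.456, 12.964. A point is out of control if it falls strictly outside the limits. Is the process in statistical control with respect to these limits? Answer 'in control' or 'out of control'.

in control

All 9 points lie within [12.290, 14.386].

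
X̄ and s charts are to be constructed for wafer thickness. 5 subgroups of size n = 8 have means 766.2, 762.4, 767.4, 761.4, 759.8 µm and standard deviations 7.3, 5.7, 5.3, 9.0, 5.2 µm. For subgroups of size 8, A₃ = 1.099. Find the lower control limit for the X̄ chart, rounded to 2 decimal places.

756.30

X̄̄ = (766.2 + 762.4 + 767.4 + 761.4 + 759.8) / 5 = 763.4400
s̄ = (7.3 + 5.7 + 5.3 + 9.0 + 5.2) / 5 = 6.5000
LCL = X̄̄ − A₃·s̄ = 763.4400 − 1.099 × 6.5000 = 756.2965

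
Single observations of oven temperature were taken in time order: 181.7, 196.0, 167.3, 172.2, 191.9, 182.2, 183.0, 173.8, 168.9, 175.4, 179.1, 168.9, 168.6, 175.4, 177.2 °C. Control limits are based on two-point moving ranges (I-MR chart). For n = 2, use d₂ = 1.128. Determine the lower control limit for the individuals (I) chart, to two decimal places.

154.36

X̄ = (181.7 + 196.0 + 167.3 + 172.2 + 191.9 + 182.2 + 183.0 + 173.8 + 168.9 + 175.4 + 179.1 + 168.9 + 168.6 + 175.4 + 177.2) / 15 = 177.4400
Moving ranges: 14.3, 28.7, 4.9, 19.7, 9.7, 0.8, 9.2, 4.9, 6.5, 3.7, 10.2, 0.3, 6.8, 1.8; M̄R̄ = 121.5000 / 14 = 8.6786
LCL = X̄ − 3·M̄R̄/d₂ = 177.4400 − 3 × 8.6786 / 1.128 = 154.3587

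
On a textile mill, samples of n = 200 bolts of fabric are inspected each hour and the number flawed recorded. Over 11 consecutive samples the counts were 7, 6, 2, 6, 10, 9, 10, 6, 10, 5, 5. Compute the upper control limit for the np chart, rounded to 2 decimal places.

14.66

p̄ = Σdᵢ / (k·n) = 76 / (11 × 200) = 0.03455
UCL = np̄ + 3·√(np̄(1−p̄)) = 6.9091 + 3 × √(6.9091×0.96545) = 6.9091 + 3 × 2.5827 = 14.6572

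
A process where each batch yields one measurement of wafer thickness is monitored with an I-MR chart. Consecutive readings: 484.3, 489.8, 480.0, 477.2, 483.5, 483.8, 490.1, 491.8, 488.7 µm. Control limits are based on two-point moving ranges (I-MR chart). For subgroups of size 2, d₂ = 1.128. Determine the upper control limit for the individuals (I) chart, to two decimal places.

X̄ = (484.3 + 489.8 + 480.0 + 477.2 + 483.5 + 483.8 + 490.1 + 491.8 + 488.7) / 9 = 485.4667
Moving ranges: 5.5, 9.8, 2.8, 6.3, 0.3, 6.3, 1.7, 3.1; M̄R̄ = 35.8000 / 8 = 4.4750
UCL = X̄ + 3·M̄R̄/d₂ = 485.4667 + 3 × 4.4750 / 1.128 = 497.3683

497.37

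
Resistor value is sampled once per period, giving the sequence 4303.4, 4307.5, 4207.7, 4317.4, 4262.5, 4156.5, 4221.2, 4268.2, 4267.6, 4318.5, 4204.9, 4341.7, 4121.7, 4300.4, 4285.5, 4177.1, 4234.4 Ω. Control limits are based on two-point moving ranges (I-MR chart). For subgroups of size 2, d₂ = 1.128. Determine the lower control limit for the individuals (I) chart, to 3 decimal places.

4025.424

X̄ = (4303.4 + 4307.5 + 4207.7 + 4317.4 + 4262.5 + 4156.5 + 4221.2 + 4268.2 + 4267.6 + 4318.5 + 4204.9 + 4341.7 + 4121.7 + 4300.4 + 4285.5 + 4177.1 + 4234.4) / 17 = 4252.7176
Moving ranges: 4.1, 99.8, 109.7, 54.9, 106.0, 64.7, 47.0, 0.6, 50.9, 113.6, 136.8, 220.0, 178.7, 14.9, 108.4, 57.3; M̄R̄ = 1367.4000 / 16 = 85.4625
LCL = X̄ − 3·M̄R̄/d₂ = 4252.7176 − 3 × 85.4625 / 1.128 = 4025.4238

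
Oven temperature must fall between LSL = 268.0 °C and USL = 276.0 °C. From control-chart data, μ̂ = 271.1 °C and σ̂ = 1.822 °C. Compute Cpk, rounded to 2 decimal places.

0.57

Cpu = (USL − μ̂) / (3σ̂) = (276.0 − 271.1) / (3 × 1.822) = 0.8965; Cpl = (μ̂ − LSL) / (3σ̂) = (271.1 − 268.0) / (3 × 1.822) = 0.5671; Cpk = min(Cpu, Cpl) = 0.5671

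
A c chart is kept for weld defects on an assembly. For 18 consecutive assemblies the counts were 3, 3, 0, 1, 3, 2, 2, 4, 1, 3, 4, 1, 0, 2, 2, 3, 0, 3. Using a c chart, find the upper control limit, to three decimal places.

c̄ = (3 + 3 + 0 + 1 + 3 + 2 + 2 + 4 + 1 + 3 + 4 + 1 + 0 + 2 + 2 + 3 + 0 + 3) / 18 = 37 / 18 = 2.0556
UCL = c̄ + 3√c̄ = 2.0556 + 3 × √2.0556 = 2.0556 + 3 × 1.4337 = 6.3567

6.357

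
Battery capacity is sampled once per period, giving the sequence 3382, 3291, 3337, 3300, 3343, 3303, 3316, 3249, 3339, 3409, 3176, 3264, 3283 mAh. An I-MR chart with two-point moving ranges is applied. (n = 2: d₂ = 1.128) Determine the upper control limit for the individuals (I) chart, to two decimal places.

X̄ = (3382 + 3291 + 3337 + 3300 + 3343 + 3303 + 3316 + 3249 + 3339 + 3409 + 3176 + 3264 + 3283) / 13 = 3307.0769
Moving ranges: 91, 46, 37, 43, 40, 13, 67, 90, 70, 233, 88, 19; M̄R̄ = 837.0000 / 12 = 69.7500
UCL = X̄ + 3·M̄R̄/d₂ = 3307.0769 + 3 × 69.7500 / 1.128 = 3492.5822

3492.58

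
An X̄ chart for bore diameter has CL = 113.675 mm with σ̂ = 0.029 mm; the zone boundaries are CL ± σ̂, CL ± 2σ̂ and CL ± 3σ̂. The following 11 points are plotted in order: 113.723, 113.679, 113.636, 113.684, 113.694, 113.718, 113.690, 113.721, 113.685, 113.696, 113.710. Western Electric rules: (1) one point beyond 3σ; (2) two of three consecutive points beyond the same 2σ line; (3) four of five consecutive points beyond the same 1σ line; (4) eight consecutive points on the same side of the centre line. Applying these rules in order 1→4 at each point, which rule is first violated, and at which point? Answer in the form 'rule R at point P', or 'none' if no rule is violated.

rule 4 at point 11

Zone of each point (C = within 1σ̂, B = 1σ̂–2σ̂, A = 2σ̂–3σ̂, * = beyond 3σ̂; sign = side of CL): 1:+B, 2:+C, 3:-B, 4:+C, 5:+C, 6:+B, 7:+C, 8:+B, 9:+C, 10:+C, 11:+B
Rule 4 (eight consecutive points on the same side of the centre line) is satisfied at point 11.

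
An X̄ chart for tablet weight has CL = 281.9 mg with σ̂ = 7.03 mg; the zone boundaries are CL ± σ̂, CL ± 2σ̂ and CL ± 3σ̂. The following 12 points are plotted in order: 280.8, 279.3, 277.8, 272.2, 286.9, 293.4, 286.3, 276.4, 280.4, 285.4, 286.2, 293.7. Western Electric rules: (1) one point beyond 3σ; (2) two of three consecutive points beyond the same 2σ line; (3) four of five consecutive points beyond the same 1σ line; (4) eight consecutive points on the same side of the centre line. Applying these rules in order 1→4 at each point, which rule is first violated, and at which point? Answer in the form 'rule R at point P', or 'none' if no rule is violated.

Zone of each point (C = within 1σ̂, B = 1σ̂–2σ̂, A = 2σ̂–3σ̂, * = beyond 3σ̂; sign = side of CL): 1:-C, 2:-C, 3:-C, 4:-B, 5:+C, 6:+B, 7:+C, 8:-C, 9:-C, 10:+C, 11:+C, 12:+B
No rule fires across all 12 points.

none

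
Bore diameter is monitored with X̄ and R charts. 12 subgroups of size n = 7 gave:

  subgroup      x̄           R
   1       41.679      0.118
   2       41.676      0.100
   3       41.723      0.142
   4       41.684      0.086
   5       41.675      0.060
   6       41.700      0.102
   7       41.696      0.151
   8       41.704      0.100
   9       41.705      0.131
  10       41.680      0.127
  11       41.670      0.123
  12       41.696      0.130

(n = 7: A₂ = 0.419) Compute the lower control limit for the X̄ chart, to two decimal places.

41.64

X̄̄ = (41.679 + 41.676 + 41.723 + 41.684 + 41.675 + 41.700 + 41.696 + 41.704 + 41.705 + 41.680 + 41.670 + 41.696) / 12 = 500.2880 / 12 = 41.6907
R̄ = (0.118 + 0.100 + 0.142 + 0.086 + 0.060 + 0.102 + 0.151 + 0.100 + 0.131 + 0.127 + 0.123 + 0.130) / 12 = 1.3700 / 12 = 0.1142
LCL = X̄̄ − A₂·R̄ = 41.6907 − 0.419 × 0.1142 = 41.6428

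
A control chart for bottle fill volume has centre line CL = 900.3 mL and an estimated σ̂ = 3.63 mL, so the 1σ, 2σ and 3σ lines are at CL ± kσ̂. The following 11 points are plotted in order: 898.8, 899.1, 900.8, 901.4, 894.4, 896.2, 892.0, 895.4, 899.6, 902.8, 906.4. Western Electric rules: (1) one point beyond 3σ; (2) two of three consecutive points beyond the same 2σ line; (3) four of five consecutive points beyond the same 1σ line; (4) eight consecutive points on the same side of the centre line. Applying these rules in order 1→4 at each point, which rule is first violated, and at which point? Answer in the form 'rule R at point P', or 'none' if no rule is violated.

rule 3 at point 8

Zone of each point (C = within 1σ̂, B = 1σ̂–2σ̂, A = 2σ̂–3σ̂, * = beyond 3σ̂; sign = side of CL): 1:-C, 2:-C, 3:+C, 4:+C, 5:-B, 6:-B, 7:-A, 8:-B, 9:-C, 10:+C, 11:+B
Rule 3 (four of five consecutive points beyond the same 1σ limit) is satisfied at point 8.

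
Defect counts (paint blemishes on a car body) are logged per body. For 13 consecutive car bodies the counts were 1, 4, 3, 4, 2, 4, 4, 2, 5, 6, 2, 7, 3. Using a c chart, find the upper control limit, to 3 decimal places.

c̄ = (1 + 4 + 3 + 4 + 2 + 4 + 4 + 2 + 5 + 6 + 2 + 7 + 3) / 13 = 47 / 13 = 3.6154
UCL = c̄ + 3√c̄ = 3.6154 + 3 × √3.6154 = 3.6154 + 3 × 1.9014 = 9.3196

9.320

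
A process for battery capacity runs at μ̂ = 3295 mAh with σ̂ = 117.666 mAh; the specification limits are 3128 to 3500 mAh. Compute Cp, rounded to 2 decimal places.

0.53

Cp = (USL − LSL) / (6σ̂) = (3500 − 3128) / (6 × 117.666) = 372.0000 / 705.9960 = 0.5269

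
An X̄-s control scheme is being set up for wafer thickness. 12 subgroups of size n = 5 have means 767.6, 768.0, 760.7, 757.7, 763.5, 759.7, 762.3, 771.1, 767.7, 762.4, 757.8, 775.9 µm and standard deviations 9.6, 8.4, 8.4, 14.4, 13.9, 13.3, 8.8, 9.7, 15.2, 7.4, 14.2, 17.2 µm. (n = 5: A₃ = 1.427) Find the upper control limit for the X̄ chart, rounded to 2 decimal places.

X̄̄ = (767.6 + 768.0 + 760.7 + 757.7 + 763.5 + 759.7 + 762.3 + 771.1 + 767.7 + 762.4 + 757.8 + 775.9) / 12 = 764.5333
s̄ = (9.6 + 8.4 + 8.4 + 14.4 + 13.9 + 13.3 + 8.8 + 9.7 + 15.2 + 7.4 + 14.2 + 17.2) / 12 = 11.7083
UCL = X̄̄ + A₃·s̄ = 764.5333 + 1.427 × 11.7083 = 781.2411

781.24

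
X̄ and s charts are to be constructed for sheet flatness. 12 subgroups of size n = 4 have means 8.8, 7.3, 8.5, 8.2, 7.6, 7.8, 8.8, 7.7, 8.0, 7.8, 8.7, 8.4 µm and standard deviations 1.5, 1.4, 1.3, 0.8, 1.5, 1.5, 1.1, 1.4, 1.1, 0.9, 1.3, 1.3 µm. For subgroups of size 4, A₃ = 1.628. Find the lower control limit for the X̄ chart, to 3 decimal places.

X̄̄ = (8.8 + 7.3 + 8.5 + 8.2 + 7.6 + 7.8 + 8.8 + 7.7 + 8.0 + 7.8 + 8.7 + 8.4) / 12 = 8.1333
s̄ = (1.5 + 1.4 + 1.3 + 0.8 + 1.5 + 1.5 + 1.1 + 1.4 + 1.1 + 0.9 + 1.3 + 1.3) / 12 = 1.2583
LCL = X̄̄ − A₃·s̄ = 8.1333 − 1.628 × 1.2583 = 6.0848

6.085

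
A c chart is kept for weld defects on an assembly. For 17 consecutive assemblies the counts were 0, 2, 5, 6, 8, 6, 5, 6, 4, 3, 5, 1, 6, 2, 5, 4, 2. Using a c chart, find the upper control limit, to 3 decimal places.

c̄ = (0 + 2 + 5 + 6 + 8 + 6 + 5 + 6 + 4 + 3 + 5 + 1 + 6 + 2 + 5 + 4 + 2) / 17 = 70 / 17 = 4.1176
UCL = c̄ + 3√c̄ = 4.1176 + 3 × √4.1176 = 4.1176 + 3 × 2.0292 = 10.2052

10.205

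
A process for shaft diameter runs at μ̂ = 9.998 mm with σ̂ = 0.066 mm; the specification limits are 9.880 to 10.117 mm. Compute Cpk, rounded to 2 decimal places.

0.60

Cpu = (USL − μ̂) / (3σ̂) = (10.117 − 9.998) / (3 × 0.066) = 0.6010; Cpl = (μ̂ − LSL) / (3σ̂) = (9.998 − 9.880) / (3 × 0.066) = 0.5960; Cpk = min(Cpu, Cpl) = 0.5960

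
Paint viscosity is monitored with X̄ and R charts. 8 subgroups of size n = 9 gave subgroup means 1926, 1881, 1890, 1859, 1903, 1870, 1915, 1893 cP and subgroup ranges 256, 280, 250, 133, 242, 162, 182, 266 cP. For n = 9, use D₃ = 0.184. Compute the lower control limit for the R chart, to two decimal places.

40.73

R̄ = (256 + 280 + 250 + 133 + 242 + 162 + 182 + 266) / 8 = 1771.0000 / 8 = 221.3750
LCL_R = D₃·R̄ = 0.184 × 221.3750 = 40.7330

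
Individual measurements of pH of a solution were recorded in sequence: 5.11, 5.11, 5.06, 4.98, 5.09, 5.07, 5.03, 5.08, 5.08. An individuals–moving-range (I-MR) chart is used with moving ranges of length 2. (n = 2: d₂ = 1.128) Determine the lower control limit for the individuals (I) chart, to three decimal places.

X̄ = (5.11 + 5.11 + 5.06 + 4.98 + 5.09 + 5.07 + 5.03 + 5.08 + 5.08) / 9 = 5.0678
Moving ranges: 0.00, 0.05, 0.08, 0.11, 0.02, 0.04, 0.05, 0.00; M̄R̄ = 0.3500 / 8 = 0.0438
LCL = X̄ − 3·M̄R̄/d₂ = 5.0678 − 3 × 0.0438 / 1.128 = 4.9514

4.951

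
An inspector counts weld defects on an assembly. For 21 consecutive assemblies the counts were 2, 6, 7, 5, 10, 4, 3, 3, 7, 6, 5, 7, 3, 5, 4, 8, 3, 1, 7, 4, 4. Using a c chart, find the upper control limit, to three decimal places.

11.629

c̄ = (2 + 6 + 7 + 5 + 10 + 4 + 3 + 3 + 7 + 6 + 5 + 7 + 3 + 5 + 4 + 8 + 3 + 1 + 7 + 4 + 4) / 21 = 104 / 21 = 4.9524
UCL = c̄ + 3√c̄ = 4.9524 + 3 × √4.9524 = 4.9524 + 3 × 2.2254 = 11.6286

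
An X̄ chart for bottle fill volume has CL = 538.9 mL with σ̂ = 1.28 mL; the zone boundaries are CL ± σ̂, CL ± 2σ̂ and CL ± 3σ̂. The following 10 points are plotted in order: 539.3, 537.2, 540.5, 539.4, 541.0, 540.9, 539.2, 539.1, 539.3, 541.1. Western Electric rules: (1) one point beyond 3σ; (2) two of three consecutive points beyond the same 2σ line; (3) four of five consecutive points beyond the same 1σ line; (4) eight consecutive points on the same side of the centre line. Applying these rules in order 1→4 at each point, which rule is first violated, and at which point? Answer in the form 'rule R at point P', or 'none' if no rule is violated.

Zone of each point (C = within 1σ̂, B = 1σ̂–2σ̂, A = 2σ̂–3σ̂, * = beyond 3σ̂; sign = side of CL): 1:+C, 2:-B, 3:+B, 4:+C, 5:+B, 6:+B, 7:+C, 8:+C, 9:+C, 10:+B
Rule 4 (eight consecutive points on the same side of the centre line) is satisfied at point 10.

rule 4 at point 10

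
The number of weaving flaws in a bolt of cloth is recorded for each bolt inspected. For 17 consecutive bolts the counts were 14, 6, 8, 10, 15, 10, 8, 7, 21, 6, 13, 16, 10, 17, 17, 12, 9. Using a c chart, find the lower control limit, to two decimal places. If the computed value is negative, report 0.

c̄ = (14 + 6 + 8 + 10 + 15 + 10 + 8 + 7 + 21 + 6 + 13 + 16 + 10 + 17 + 17 + 12 + 9) / 17 = 199 / 17 = 11.7059
LCL = c̄ − 3√c̄ = 11.7059 − 3 × 3.4214 = 1.4417

1.44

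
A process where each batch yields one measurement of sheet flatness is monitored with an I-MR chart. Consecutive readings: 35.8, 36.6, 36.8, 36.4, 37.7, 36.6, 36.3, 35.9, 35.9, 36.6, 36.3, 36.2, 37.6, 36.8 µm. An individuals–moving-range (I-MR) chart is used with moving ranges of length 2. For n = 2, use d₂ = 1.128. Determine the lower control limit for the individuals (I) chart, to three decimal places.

34.940

X̄ = (35.8 + 36.6 + 36.8 + 36.4 + 37.7 + 36.6 + 36.3 + 35.9 + 35.9 + 36.6 + 36.3 + 36.2 + 37.6 + 36.8) / 14 = 36.5357
Moving ranges: 0.8, 0.2, 0.4, 1.3, 1.1, 0.3, 0.4, 0.0, 0.7, 0.3, 0.1, 1.4, 0.8; M̄R̄ = 7.8000 / 13 = 0.6000
LCL = X̄ − 3·M̄R̄/d₂ = 36.5357 − 3 × 0.6000 / 1.128 = 34.9400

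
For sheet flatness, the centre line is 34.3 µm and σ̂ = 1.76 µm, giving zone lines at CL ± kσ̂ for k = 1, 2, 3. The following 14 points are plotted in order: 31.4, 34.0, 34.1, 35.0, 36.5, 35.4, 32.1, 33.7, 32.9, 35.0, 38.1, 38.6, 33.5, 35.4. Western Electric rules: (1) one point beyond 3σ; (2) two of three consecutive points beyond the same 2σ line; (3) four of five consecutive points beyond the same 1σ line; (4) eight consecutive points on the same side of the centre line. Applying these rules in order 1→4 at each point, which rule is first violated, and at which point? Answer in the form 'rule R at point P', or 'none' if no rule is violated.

rule 2 at point 12

Zone of each point (C = within 1σ̂, B = 1σ̂–2σ̂, A = 2σ̂–3σ̂, * = beyond 3σ̂; sign = side of CL): 1:-B, 2:-C, 3:-C, 4:+C, 5:+B, 6:+C, 7:-B, 8:-C, 9:-C, 10:+C, 11:+A, 12:+A, 13:-C, 14:+C
Rule 2 (two of three consecutive points beyond the same 2σ limit) is satisfied at point 12.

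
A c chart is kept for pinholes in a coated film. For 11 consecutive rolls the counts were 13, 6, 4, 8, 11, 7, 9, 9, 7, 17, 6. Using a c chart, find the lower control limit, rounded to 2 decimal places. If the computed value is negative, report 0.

0.00

c̄ = (13 + 6 + 4 + 8 + 11 + 7 + 9 + 9 + 7 + 17 + 6) / 11 = 97 / 11 = 8.8182
LCL = c̄ − 3√c̄ = 8.8182 − 3 × 2.9695 = -0.0904 → 0 (cannot be negative)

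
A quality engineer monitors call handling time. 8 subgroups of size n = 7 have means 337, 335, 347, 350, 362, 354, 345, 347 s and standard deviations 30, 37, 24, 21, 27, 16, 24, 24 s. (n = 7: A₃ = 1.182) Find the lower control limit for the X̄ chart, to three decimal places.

X̄̄ = (337 + 335 + 347 + 350 + 362 + 354 + 345 + 347) / 8 = 347.1250
s̄ = (30 + 37 + 24 + 21 + 27 + 16 + 24 + 24) / 8 = 25.3750
LCL = X̄̄ − A₃·s̄ = 347.1250 − 1.182 × 25.3750 = 317.1318

317.132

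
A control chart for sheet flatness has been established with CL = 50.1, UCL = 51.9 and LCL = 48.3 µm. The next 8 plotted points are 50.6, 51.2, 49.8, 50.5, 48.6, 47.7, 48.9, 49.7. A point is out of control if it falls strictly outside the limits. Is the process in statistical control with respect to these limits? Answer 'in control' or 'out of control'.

out of control

Compare each point to [48.3, 51.9]: sample 6 = 47.7 < LCL.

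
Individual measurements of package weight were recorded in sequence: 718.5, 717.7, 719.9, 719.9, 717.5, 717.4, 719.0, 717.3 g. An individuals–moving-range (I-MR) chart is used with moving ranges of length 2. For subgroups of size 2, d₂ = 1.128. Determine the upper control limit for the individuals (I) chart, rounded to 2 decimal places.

X̄ = (718.5 + 717.7 + 719.9 + 719.9 + 717.5 + 717.4 + 719.0 + 717.3) / 8 = 718.4000
Moving ranges: 0.8, 2.2, 0.0, 2.4, 0.1, 1.6, 1.7; M̄R̄ = 8.8000 / 7 = 1.2571
UCL = X̄ + 3·M̄R̄/d₂ = 718.4000 + 3 × 1.2571 / 1.128 = 721.7435

721.74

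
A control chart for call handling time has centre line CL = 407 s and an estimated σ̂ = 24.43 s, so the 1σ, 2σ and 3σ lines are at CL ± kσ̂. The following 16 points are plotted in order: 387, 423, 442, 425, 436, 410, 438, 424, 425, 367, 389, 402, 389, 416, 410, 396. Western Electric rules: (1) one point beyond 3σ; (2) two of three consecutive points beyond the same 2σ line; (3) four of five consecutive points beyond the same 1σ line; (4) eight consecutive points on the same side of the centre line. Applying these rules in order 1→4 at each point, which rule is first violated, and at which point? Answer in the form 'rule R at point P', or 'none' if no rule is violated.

rule 4 at point 9

Zone of each point (C = within 1σ̂, B = 1σ̂–2σ̂, A = 2σ̂–3σ̂, * = beyond 3σ̂; sign = side of CL): 1:-C, 2:+C, 3:+B, 4:+C, 5:+B, 6:+C, 7:+B, 8:+C, 9:+C, 10:-B, 11:-C, 12:-C, 13:-C, 14:+C, 15:+C, 16:-C
Rule 4 (eight consecutive points on the same side of the centre line) is satisfied at point 9.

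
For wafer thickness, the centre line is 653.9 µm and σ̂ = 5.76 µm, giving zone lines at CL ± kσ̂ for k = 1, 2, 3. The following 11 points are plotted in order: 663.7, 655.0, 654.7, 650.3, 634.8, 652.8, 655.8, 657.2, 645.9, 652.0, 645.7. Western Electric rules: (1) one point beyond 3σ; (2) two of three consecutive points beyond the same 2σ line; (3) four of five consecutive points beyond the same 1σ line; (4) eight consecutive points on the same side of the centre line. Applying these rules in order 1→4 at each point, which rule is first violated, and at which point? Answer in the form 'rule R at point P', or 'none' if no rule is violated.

rule 1 at point 5

Zone of each point (C = within 1σ̂, B = 1σ̂–2σ̂, A = 2σ̂–3σ̂, * = beyond 3σ̂; sign = side of CL): 1:+B, 2:+C, 3:+C, 4:-C, 5:-*, 6:-C, 7:+C, 8:+C, 9:-B, 10:-C, 11:-B
Rule 1 (one point beyond the 3σ limits) is satisfied at point 5.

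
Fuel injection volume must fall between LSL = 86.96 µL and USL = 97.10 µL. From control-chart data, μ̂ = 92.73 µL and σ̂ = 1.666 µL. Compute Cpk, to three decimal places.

0.874

Cpu = (USL − μ̂) / (3σ̂) = (97.10 − 92.73) / (3 × 1.666) = 0.8743; Cpl = (μ̂ − LSL) / (3σ̂) = (92.73 − 86.96) / (3 × 1.666) = 1.1545; Cpk = min(Cpu, Cpl) = 0.8743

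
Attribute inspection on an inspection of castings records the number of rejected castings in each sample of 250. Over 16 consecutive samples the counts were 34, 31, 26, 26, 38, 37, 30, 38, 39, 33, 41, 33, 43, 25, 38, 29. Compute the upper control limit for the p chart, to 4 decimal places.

p̄ = Σdᵢ / (k·n) = 541 / (16 × 250) = 0.13525
UCL = p̄ + 3·√(p̄(1−p̄)/n) = 0.13525 + 3 × √(0.13525×0.86475/250) = 0.13525 + 3 × 0.02163 = 0.20014

0.2001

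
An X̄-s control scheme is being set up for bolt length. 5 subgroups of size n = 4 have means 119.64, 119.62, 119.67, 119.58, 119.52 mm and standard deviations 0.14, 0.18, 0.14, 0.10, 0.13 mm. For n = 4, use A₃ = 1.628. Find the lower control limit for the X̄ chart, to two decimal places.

X̄̄ = (119.64 + 119.62 + 119.67 + 119.58 + 119.52) / 5 = 119.6060
s̄ = (0.14 + 0.18 + 0.14 + 0.10 + 0.13) / 5 = 0.1380
LCL = X̄̄ − A₃·s̄ = 119.6060 − 1.628 × 0.1380 = 119.3813

119.38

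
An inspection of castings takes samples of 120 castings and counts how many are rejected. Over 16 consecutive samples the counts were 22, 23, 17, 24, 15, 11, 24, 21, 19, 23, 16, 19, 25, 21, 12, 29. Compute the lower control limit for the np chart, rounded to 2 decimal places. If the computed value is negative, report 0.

7.80

p̄ = Σdᵢ / (k·n) = 321 / (16 × 120) = 0.16719
LCL = np̄ − 3·√(np̄(1−p̄)) = 20.0625 − 3 × 4.0876 = 7.7998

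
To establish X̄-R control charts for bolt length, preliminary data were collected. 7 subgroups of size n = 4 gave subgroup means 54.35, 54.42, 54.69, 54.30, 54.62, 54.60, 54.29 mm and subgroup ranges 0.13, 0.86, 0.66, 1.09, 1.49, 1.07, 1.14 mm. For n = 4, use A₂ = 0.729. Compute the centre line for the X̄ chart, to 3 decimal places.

54.467

X̄̄ = (54.35 + 54.42 + 54.69 + 54.30 + 54.62 + 54.60 + 54.29) / 7 = 381.2700 / 7 = 54.4671
CL = X̄̄ = 54.4671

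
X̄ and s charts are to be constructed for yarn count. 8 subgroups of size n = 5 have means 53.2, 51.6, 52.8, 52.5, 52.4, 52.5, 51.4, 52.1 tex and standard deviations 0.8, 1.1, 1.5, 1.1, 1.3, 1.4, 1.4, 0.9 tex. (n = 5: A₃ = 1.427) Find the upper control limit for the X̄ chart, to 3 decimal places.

X̄̄ = (53.2 + 51.6 + 52.8 + 52.5 + 52.4 + 52.5 + 51.4 + 52.1) / 8 = 52.3125
s̄ = (0.8 + 1.1 + 1.5 + 1.1 + 1.3 + 1.4 + 1.4 + 0.9) / 8 = 1.1875
UCL = X̄̄ + A₃·s̄ = 52.3125 + 1.427 × 1.1875 = 54.0071

54.007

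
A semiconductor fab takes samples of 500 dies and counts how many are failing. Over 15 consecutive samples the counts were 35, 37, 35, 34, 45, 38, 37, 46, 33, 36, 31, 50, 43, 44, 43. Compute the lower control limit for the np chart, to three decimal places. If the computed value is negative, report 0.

21.116

p̄ = Σdᵢ / (k·n) = 587 / (15 × 500) = 0.07827
LCL = np̄ − 3·√(np̄(1−p̄)) = 39.1333 − 3 × 6.0059 = 21.1157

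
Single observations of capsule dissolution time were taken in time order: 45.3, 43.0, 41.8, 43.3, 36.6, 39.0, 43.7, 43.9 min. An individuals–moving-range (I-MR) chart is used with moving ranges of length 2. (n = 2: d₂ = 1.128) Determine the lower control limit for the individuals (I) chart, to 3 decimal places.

34.856

X̄ = (45.3 + 43.0 + 41.8 + 43.3 + 36.6 + 39.0 + 43.7 + 43.9) / 8 = 42.0750
Moving ranges: 2.3, 1.2, 1.5, 6.7, 2.4, 4.7, 0.2; M̄R̄ = 19.0000 / 7 = 2.7143
LCL = X̄ − 3·M̄R̄/d₂ = 42.0750 − 3 × 2.7143 / 1.128 = 34.8562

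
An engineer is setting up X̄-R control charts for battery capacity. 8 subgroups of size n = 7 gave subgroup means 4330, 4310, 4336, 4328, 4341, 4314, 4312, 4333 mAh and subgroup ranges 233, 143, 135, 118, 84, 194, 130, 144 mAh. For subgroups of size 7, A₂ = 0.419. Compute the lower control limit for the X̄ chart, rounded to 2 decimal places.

X̄̄ = (4330 + 4310 + 4336 + 4328 + 4341 + 4314 + 4312 + 4333) / 8 = 34604.0000 / 8 = 4325.5000
R̄ = (233 + 143 + 135 + 118 + 84 + 194 + 130 + 144) / 8 = 1181.0000 / 8 = 147.6250
LCL = X̄̄ − A₂·R̄ = 4325.5000 − 0.419 × 147.6250 = 4263.6451

4263.65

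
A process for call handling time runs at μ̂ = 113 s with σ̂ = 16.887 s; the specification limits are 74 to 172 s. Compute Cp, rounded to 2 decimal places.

Cp = (USL − LSL) / (6σ̂) = (172 − 74) / (6 × 16.887) = 98.0000 / 101.3220 = 0.9672

0.97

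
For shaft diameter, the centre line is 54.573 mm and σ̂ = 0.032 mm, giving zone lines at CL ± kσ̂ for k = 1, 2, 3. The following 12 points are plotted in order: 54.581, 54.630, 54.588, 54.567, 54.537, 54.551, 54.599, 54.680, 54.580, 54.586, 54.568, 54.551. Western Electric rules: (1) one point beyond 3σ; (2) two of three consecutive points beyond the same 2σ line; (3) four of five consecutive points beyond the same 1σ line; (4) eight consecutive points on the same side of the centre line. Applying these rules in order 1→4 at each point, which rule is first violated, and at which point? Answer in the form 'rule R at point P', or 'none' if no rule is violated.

rule 1 at point 8

Zone of each point (C = within 1σ̂, B = 1σ̂–2σ̂, A = 2σ̂–3σ̂, * = beyond 3σ̂; sign = side of CL): 1:+C, 2:+B, 3:+C, 4:-C, 5:-B, 6:-C, 7:+C, 8:+*, 9:+C, 10:+C, 11:-C, 12:-C
Rule 1 (one point beyond the 3σ limits) is satisfied at point 8.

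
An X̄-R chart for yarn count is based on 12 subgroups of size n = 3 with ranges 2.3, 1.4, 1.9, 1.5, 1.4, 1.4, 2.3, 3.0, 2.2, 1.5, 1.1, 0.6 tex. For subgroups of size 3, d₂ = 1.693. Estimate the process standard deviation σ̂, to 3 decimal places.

1.014

R̄ = (2.3 + 1.4 + 1.9 + 1.5 + 1.4 + 1.4 + 2.3 + 3.0 + 2.2 + 1.5 + 1.1 + 0.6) / 12 = 1.7167
σ̂ = R̄ / d₂ = 1.7167 / 1.693 = 1.0140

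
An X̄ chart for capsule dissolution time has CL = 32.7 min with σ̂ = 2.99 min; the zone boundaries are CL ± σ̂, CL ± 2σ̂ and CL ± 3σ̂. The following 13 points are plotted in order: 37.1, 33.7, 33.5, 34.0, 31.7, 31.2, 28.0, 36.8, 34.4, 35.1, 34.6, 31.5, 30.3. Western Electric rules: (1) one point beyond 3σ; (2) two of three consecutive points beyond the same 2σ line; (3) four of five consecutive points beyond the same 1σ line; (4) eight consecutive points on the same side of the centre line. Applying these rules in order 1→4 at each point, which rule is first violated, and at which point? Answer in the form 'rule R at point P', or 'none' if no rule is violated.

Zone of each point (C = within 1σ̂, B = 1σ̂–2σ̂, A = 2σ̂–3σ̂, * = beyond 3σ̂; sign = side of CL): 1:+B, 2:+C, 3:+C, 4:+C, 5:-C, 6:-C, 7:-B, 8:+B, 9:+C, 10:+C, 11:+C, 12:-C, 13:-C
No rule fires across all 13 points.

none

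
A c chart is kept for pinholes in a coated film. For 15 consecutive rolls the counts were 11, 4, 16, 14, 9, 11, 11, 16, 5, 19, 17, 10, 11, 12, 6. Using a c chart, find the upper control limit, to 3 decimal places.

c̄ = (11 + 4 + 16 + 14 + 9 + 11 + 11 + 16 + 5 + 19 + 17 + 10 + 11 + 12 + 6) / 15 = 172 / 15 = 11.4667
UCL = c̄ + 3√c̄ = 11.4667 + 3 × √11.4667 = 11.4667 + 3 × 3.3862 = 21.6254

21.625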